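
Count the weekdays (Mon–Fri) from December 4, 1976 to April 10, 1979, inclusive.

612 weekdays

December 4, 1976 is a Saturday.
That's 858 days from start to end, counting both.
858 = 7 × 122 + 4, so there are 122 full weeks plus 4 extra days.
Each full week contributes 5 weekdays (Mon–Fri): 122 × 5 = 610.
The 4 extra days are Sat, Sun, Mon, Tue — 2 of them qualify.
Total: 610 + 2 = 612.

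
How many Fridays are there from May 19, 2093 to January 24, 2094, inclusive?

May 19, 2093 is a Tuesday.
That's 251 days from start to end, counting both.
251 = 7 × 35 + 6, so there are 35 full weeks plus 6 extra days.
Each full week contributes one Friday: 35 so far.
The 6 extra days are Tuesday, Wednesday, Thursday, Friday, Saturday, Sunday — 1 of them qualifies.
Total: 35 + 1 = 36.

36 Fridays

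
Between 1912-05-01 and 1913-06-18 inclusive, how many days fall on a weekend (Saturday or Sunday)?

1912-05-01 is a Wednesday.
That's 414 days from start to end, counting both.
414 = 7 × 59 + 1, so there are 59 full weeks plus 1 extra day.
Each full week contributes 2 weekend days (Sat, Sun): 59 × 2 = 118.
The 1 extra day is Wednesday — none qualify.
Total: 118 + 0 = 118.

118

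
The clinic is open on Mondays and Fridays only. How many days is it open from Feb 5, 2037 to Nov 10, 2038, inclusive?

184

Feb 5, 2037 is a Thursday.
The range spans 644 days (inclusive of both endpoints).
644 = 7 × 92, so the span is exactly 92 full weeks.
Each full week contributes 2 days from the set (Mon, Fri): 92 × 2 = 184.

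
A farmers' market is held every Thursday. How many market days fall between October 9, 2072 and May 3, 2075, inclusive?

134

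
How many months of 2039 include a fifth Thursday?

4

A month has five Thursdays exactly when Thursday falls within its first (length − 28) days.
Jan: 31 days, starts Sat → 5 of Sat, Sun, Mon
Feb: 28 days, starts Tue → 5 of (none)
Mar: 31 days, starts Tue → 5 of Tue, Wed, Thu ✓
Apr: 30 days, starts Fri → 5 of Fri, Sat
May: 31 days, starts Sun → 5 of Sun, Mon, Tue
Jun: 30 days, starts Wed → 5 of Wed, Thu ✓
Jul: 31 days, starts Fri → 5 of Fri, Sat, Sun
Aug: 31 days, starts Mon → 5 of Mon, Tue, Wed
Sep: 30 days, starts Thu → 5 of Thu, Fri ✓
Oct: 31 days, starts Sat → 5 of Sat, Sun, Mon
Nov: 30 days, starts Tue → 5 of Tue, Wed
Dec: 31 days, starts Thu → 5 of Thu, Fri, Sat ✓
Months with five Thursdays: Mar, Jun, Sep, Dec.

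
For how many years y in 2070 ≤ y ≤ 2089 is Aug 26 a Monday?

3

Day of week of August 26 in each year:
2070: Tue, 2071: Wed, 2072: Fri, 2073: Sat, 2074: Sun, 2075: Mon ✓, 2076: Wed, 2077: Thu, 2078: Fri, 2079: Sat, 2080: Mon ✓, 2081: Tue, 2082: Wed, 2083: Thu, 2084: Sat, 2085: Sun, 2086: Mon ✓, 2087: Tue, 2088: Thu, 2089: Fri
Mondays: 2075, 2080, 2086.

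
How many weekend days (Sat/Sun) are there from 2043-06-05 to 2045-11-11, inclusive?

255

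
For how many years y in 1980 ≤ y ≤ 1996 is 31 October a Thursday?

Day of week of October 31 in each year:
1980: Fri, 1981: Sat, 1982: Sun, 1983: Mon, 1984: Wed, 1985: Thu ✓, 1986: Fri, 1987: Sat, 1988: Mon, 1989: Tue, 1990: Wed, 1991: Thu ✓, 1992: Sat, 1993: Sun, 1994: Mon, 1995: Tue, 1996: Thu ✓
Thursdays: 1985, 1991, 1996.

3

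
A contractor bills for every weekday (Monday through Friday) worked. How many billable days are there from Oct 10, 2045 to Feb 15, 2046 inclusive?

Oct 10, 2045 is a Tuesday.
The range spans 129 days (inclusive of both endpoints).
129 = 7 × 18 + 3, so there are 18 full weeks plus 3 extra days.
Each full week contributes 5 weekdays (Mon–Fri): 18 × 5 = 90.
The 3 extra days are Tuesday, Wednesday, Thursday — 3 of them qualify.
Total: 90 + 3 = 93.

93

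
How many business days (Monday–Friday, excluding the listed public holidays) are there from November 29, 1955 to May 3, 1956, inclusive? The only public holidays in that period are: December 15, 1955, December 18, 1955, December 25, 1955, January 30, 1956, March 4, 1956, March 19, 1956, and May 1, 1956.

109

November 29, 1955 is a Tuesday.
The range spans 157 days (inclusive of both endpoints).
157 = 7 × 22 + 3, so there are 22 full weeks plus 3 extra days.
Each full week contributes 5 weekdays (Mon–Fri): 22 × 5 = 110.
The 3 extra days are Tuesday, Wednesday, Thursday — 3 of them qualify.
Total: 110 + 3 = 113.
Holidays: December 15, 1955 (Thu); December 18, 1955 (Sun); December 25, 1955 (Sun); January 30, 1956 (Mon); March 4, 1956 (Sun); March 19, 1956 (Mon); May 1, 1956 (Tue).
4 of the 7 holidays fall on weekdays; the rest are weekends and were already excluded.
Business days: 113 − 4 = 109.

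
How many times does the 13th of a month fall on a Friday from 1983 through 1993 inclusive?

20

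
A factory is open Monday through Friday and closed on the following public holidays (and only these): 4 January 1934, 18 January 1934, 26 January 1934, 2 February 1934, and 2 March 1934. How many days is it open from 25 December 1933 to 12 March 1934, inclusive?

25 December 1933 is a Monday.
From 25 December 1933 to 12 March 1934 is 78 days inclusive.
78 = 7 × 11 + 1, so there are 11 full weeks plus 1 extra day.
Each full week contributes 5 weekdays (Mon–Fri): 11 × 5 = 55.
The 1 extra day is Mon — 1 of them qualifies.
Total: 55 + 1 = 56.
Holidays: 4 January 1934 (Thu); 18 January 1934 (Thu); 26 January 1934 (Fri); 2 February 1934 (Fri); 2 March 1934 (Fri).
All 5 holidays fall on weekdays, so subtract 5.
Business days: 56 − 5 = 51.

51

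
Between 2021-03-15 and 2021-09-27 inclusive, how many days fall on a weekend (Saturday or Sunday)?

2021-03-15 is a Monday.
That's 197 days from start to end, counting both.
197 = 7 × 28 + 1, so there are 28 full weeks plus 1 extra day.
Each full week contributes 2 weekend days (Sat, Sun): 28 × 2 = 56.
The 1 extra day is Mon — none qualify.
Total: 56 + 0 = 56.

56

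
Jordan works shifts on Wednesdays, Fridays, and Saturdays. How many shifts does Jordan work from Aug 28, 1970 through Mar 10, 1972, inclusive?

241

Aug 28, 1970 is a Friday.
That's 561 days from start to end, counting both.
561 = 7 × 80 + 1, so there are 80 full weeks plus 1 extra day.
Each full week contributes 3 days from the set (Wed, Fri, Sat): 80 × 3 = 240.
The 1 extra day is Fri — 1 of them qualifies.
Total: 240 + 1 = 241.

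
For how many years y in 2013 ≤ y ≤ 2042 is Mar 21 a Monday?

Day of week of March 21 in each year:
2013: Thu, 2014: Fri, 2015: Sat, 2016: Mon ✓, 2017: Tue, 2018: Wed, 2019: Thu, 2020: Sat, 2021: Sun, 2022: Mon ✓, 2023: Tue, 2024: Thu, 2025: Fri, 2026: Sat, 2027: Sun, 2028: Tue, 2029: Wed, 2030: Thu, 2031: Fri, 2032: Sun, 2033: Mon ✓, 2034: Tue, 2035: Wed, 2036: Fri, 2037: Sat, 2038: Sun, 2039: Mon ✓, 2040: Wed, 2041: Thu, 2042: Fri
Mondays: 2016, 2022, 2033, 2039.

4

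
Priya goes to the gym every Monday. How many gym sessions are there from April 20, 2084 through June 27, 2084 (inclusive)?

April 20, 2084 is a Thursday.
The range spans 69 days (inclusive of both endpoints).
69 = 7 × 9 + 6, so there are 9 full weeks plus 6 extra days.
Each full week contributes one Monday: 9 so far.
The 6 extra days are Thursday, Friday, Saturday, Sunday, Monday, Tuesday — 1 of them qualifies.
Total: 9 + 1 = 10.

10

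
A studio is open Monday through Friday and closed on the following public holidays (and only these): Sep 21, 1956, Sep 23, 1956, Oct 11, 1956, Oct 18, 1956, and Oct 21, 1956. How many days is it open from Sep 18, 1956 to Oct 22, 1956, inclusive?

22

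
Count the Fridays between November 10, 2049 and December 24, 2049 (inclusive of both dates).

November 10, 2049 is a Wednesday.
That's 45 days from start to end, counting both.
45 = 7 × 6 + 3, so there are 6 full weeks plus 3 extra days.
Each full week contributes one Friday: 6 so far.
The 3 extra days are Wednesday, Thursday, Friday — 1 of them qualifies.
Total: 6 + 1 = 7.

7 Fridays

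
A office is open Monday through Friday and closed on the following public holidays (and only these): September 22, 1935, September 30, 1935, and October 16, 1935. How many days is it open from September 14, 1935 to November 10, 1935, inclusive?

September 14, 1935 is a Saturday.
The range spans 58 days (inclusive of both endpoints).
58 = 7 × 8 + 2, so there are 8 full weeks plus 2 extra days.
Each full week contributes 5 weekdays (Mon–Fri): 8 × 5 = 40.
The 2 extra days are Sat, Sun — none qualify.
Total: 40 + 0 = 40.
Holidays: September 22, 1935 (Sun); September 30, 1935 (Mon); October 16, 1935 (Wed).
2 of the 3 holidays fall on weekdays; the rest are weekends and were already excluded.
Business days: 40 − 2 = 38.

38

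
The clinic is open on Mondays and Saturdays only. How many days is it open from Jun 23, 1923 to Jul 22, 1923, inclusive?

Jun 23, 1923 is a Saturday.
From Jun 23, 1923 to Jul 22, 1923 is 30 days inclusive.
30 = 7 × 4 + 2, so there are 4 full weeks plus 2 extra days.
Each full week contributes 2 days from the set (Mon, Sat): 4 × 2 = 8.
The 2 extra days are Sat, Sun — 1 of them qualifies.
Total: 8 + 1 = 9.

9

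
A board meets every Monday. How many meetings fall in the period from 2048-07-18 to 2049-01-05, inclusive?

2048-07-18 is a Saturday.
From 2048-07-18 to 2049-01-05 is 172 days inclusive.
172 = 7 × 24 + 4, so there are 24 full weeks plus 4 extra days.
Each full week contributes one Monday: 24 so far.
The 4 extra days are Sat, Sun, Mon, Tue — 1 of them qualifies.
Total: 24 + 1 = 25.

25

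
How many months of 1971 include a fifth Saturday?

4

A month has five Saturdays exactly when Saturday falls within its first (length − 28) days.
Jan: 31 days, starts Fri → 5 of Fri, Sat, Sun ✓
Feb: 28 days, starts Mon → 5 of (none)
Mar: 31 days, starts Mon → 5 of Mon, Tue, Wed
Apr: 30 days, starts Thu → 5 of Thu, Fri
May: 31 days, starts Sat → 5 of Sat, Sun, Mon ✓
Jun: 30 days, starts Tue → 5 of Tue, Wed
Jul: 31 days, starts Thu → 5 of Thu, Fri, Sat ✓
Aug: 31 days, starts Sun → 5 of Sun, Mon, Tue
Sep: 30 days, starts Wed → 5 of Wed, Thu
Oct: 31 days, starts Fri → 5 of Fri, Sat, Sun ✓
Nov: 30 days, starts Mon → 5 of Mon, Tue
Dec: 31 days, starts Wed → 5 of Wed, Thu, Fri
Months with five Saturdays: Jan, May, Jul, Oct.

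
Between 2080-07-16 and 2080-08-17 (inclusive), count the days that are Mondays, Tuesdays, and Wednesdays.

2080-07-16 is a Tuesday.
From 2080-07-16 to 2080-08-17 is 33 days inclusive.
33 = 7 × 4 + 5, so there are 4 full weeks plus 5 extra days.
Each full week contributes 3 days from the set (Mon, Tue, Wed): 4 × 3 = 12.
The 5 extra days are Tue, Wed, Thu, Fri, Sat — 2 of them qualify.
Total: 12 + 2 = 14.

14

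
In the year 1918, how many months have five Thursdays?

A month has five Thursdays exactly when Thursday falls within its first (length − 28) days.
Jan: 31 days, starts Tue → 5 of Tue, Wed, Thu ✓
Feb: 28 days, starts Fri → 5 of (none)
Mar: 31 days, starts Fri → 5 of Fri, Sat, Sun
Apr: 30 days, starts Mon → 5 of Mon, Tue
May: 31 days, starts Wed → 5 of Wed, Thu, Fri ✓
Jun: 30 days, starts Sat → 5 of Sat, Sun
Jul: 31 days, starts Mon → 5 of Mon, Tue, Wed
Aug: 31 days, starts Thu → 5 of Thu, Fri, Sat ✓
Sep: 30 days, starts Sun → 5 of Sun, Mon
Oct: 31 days, starts Tue → 5 of Tue, Wed, Thu ✓
Nov: 30 days, starts Fri → 5 of Fri, Sat
Dec: 31 days, starts Sun → 5 of Sun, Mon, Tue
Months with five Thursdays: Jan, May, Aug, Oct.

4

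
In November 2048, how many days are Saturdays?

November 1, 2048 is a Sunday.
That's 30 days from start to end, counting both.
30 = 7 × 4 + 2, so there are 4 full weeks plus 2 extra days.
Each full week contributes one Saturday: 4 so far.
The 2 extra days are Sun, Mon — none qualify.
Total: 4 + 0 = 4.

4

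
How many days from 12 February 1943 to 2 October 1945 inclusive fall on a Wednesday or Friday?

12 February 1943 is a Friday.
That's 964 days from start to end, counting both.
964 = 7 × 137 + 5, so there are 137 full weeks plus 5 extra days.
Each full week contributes 2 days from the set (Wed, Fri): 137 × 2 = 274.
The 5 extra days are Fri, Sat, Sun, Mon, Tue — 1 of them qualifies.
Total: 274 + 1 = 275.

275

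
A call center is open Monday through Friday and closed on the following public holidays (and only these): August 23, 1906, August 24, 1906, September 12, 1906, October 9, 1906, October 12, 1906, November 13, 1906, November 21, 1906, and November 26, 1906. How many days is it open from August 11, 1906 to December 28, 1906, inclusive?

August 11, 1906 is a Saturday.
From August 11, 1906 to December 28, 1906 is 140 days inclusive.
140 = 7 × 20, so the span is exactly 20 full weeks.
Each full week contributes 5 weekdays (Mon–Fri): 20 × 5 = 100.
Total: 100.
Holidays: August 23, 1906 (Thu); August 24, 1906 (Fri); September 12, 1906 (Wed); October 9, 1906 (Tue); October 12, 1906 (Fri); November 13, 1906 (Tue); November 21, 1906 (Wed); November 26, 1906 (Mon).
All 8 holidays fall on weekdays, so subtract 8.
Business days: 100 − 8 = 92.

92 working days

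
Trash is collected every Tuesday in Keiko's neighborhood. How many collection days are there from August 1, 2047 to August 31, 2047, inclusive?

4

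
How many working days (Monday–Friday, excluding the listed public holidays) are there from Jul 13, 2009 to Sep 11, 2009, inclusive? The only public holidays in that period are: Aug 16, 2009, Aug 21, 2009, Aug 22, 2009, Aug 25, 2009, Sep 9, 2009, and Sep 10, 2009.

Jul 13, 2009 is a Monday.
The range spans 61 days (inclusive of both endpoints).
61 = 7 × 8 + 5, so there are 8 full weeks plus 5 extra days.
Each full week contributes 5 weekdays (Mon–Fri): 8 × 5 = 40.
The 5 extra days are Monday, Tuesday, Wednesday, Thursday, Friday — 5 of them qualify.
Total: 40 + 5 = 45.
Holidays: Aug 16, 2009 (Sun); Aug 21, 2009 (Fri); Aug 22, 2009 (Sat); Aug 25, 2009 (Tue); Sep 9, 2009 (Wed); Sep 10, 2009 (Thu).
4 of the 6 holidays fall on weekdays; the rest are weekends and were already excluded.
Business days: 45 − 4 = 41.

41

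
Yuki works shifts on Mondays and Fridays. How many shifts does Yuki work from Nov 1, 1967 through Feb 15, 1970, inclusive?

239

Nov 1, 1967 is a Wednesday.
The range spans 838 days (inclusive of both endpoints).
838 = 7 × 119 + 5, so there are 119 full weeks plus 5 extra days.
Each full week contributes 2 days from the set (Mon, Fri): 119 × 2 = 238.
The 5 extra days are Wed, Thu, Fri, Sat, Sun — 1 of them qualifies.
Total: 238 + 1 = 239.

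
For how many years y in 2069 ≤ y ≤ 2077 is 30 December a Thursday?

1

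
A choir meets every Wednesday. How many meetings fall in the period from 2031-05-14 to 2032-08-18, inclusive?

67 Wednesdays

2031-05-14 is a Wednesday.
The range spans 463 days (inclusive of both endpoints).
463 = 7 × 66 + 1, so there are 66 full weeks plus 1 extra day.
Each full week contributes one Wednesday: 66 so far.
The 1 extra day is Wed — 1 of them qualifies.
Total: 66 + 1 = 67.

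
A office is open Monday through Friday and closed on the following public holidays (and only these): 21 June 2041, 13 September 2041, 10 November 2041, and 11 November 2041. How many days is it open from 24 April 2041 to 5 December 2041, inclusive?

159

24 April 2041 is a Wednesday.
From 24 April 2041 to 5 December 2041 is 226 days inclusive.
226 = 7 × 32 + 2, so there are 32 full weeks plus 2 extra days.
Each full week contributes 5 weekdays (Mon–Fri): 32 × 5 = 160.
The 2 extra days are Wed, Thu — 2 of them qualify.
Total: 160 + 2 = 162.
Holidays: 21 June 2041 (Fri); 13 September 2041 (Fri); 10 November 2041 (Sun); 11 November 2041 (Mon).
3 of the 4 holidays fall on weekdays; the rest are weekends and were already excluded.
Business days: 162 − 3 = 159.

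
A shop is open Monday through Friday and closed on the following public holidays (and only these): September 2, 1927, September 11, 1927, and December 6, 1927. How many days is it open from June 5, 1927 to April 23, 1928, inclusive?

229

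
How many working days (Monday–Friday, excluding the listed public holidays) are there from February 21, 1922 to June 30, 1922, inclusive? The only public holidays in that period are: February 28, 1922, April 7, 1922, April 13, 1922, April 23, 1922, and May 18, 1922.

90 working days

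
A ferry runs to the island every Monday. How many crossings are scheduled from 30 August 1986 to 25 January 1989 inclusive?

30 August 1986 is a Saturday.
From 30 August 1986 to 25 January 1989 is 880 days inclusive.
880 = 7 × 125 + 5, so there are 125 full weeks plus 5 extra days.
Each full week contributes one Monday: 125 so far.
The 5 extra days are Sat, Sun, Mon, Tue, Wed — 1 of them qualifies.
Total: 125 + 1 = 126.

126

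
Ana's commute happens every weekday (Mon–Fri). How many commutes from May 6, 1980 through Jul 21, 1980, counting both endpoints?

May 6, 1980 is a Tuesday.
That's 77 days from start to end, counting both.
77 = 7 × 11, so the span is exactly 11 full weeks.
Each full week contributes 5 weekdays (Mon–Fri): 11 × 5 = 55.
Total: 55.

55 weekdays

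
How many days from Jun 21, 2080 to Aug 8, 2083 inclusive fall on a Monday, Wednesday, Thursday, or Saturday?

653

Jun 21, 2080 is a Friday.
The range spans 1144 days (inclusive of both endpoints).
1144 = 7 × 163 + 3, so there are 163 full weeks plus 3 extra days.
Each full week contributes 4 days from the set (Mon, Wed, Thu, Sat): 163 × 4 = 652.
The 3 extra days are Fri, Sat, Sun — 1 of them qualifies.
Total: 652 + 1 = 653.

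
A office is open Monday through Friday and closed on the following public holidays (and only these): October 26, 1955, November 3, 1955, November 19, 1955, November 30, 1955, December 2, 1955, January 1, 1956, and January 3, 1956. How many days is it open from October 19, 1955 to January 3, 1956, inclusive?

October 19, 1955 is a Wednesday.
From October 19, 1955 to January 3, 1956 is 77 days inclusive.
77 = 7 × 11, so the span is exactly 11 full weeks.
Each full week contributes 5 weekdays (Mon–Fri): 11 × 5 = 55.
Total: 55.
Holidays: October 26, 1955 (Wed); November 3, 1955 (Thu); November 19, 1955 (Sat); November 30, 1955 (Wed); December 2, 1955 (Fri); January 1, 1956 (Sun); January 3, 1956 (Tue).
5 of the 7 holidays fall on weekdays; the rest are weekends and were already excluded.
Business days: 55 − 5 = 50.

50 business days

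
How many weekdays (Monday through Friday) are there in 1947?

261

Jan 1, 1947 is a Wednesday.
That's 365 days from start to end, counting both.
365 = 7 × 52 + 1, so there are 52 full weeks plus 1 extra day.
Each full week contributes 5 weekdays (Mon–Fri): 52 × 5 = 260.
The 1 extra day is Wed — 1 of them qualifies.
Total: 260 + 1 = 261.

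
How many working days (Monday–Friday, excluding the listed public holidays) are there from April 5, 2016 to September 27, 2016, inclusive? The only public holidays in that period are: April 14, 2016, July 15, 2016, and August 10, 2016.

123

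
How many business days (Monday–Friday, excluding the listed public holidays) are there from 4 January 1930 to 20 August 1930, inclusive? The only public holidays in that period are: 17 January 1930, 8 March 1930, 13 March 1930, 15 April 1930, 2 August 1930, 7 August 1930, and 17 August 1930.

4 January 1930 is a Saturday.
The range spans 229 days (inclusive of both endpoints).
229 = 7 × 32 + 5, so there are 32 full weeks plus 5 extra days.
Each full week contributes 5 weekdays (Mon–Fri): 32 × 5 = 160.
The 5 extra days are Saturday, Sunday, Monday, Tuesday, Wednesday — 3 of them qualify.
Total: 160 + 3 = 163.
Holidays: 17 January 1930 (Fri); 8 March 1930 (Sat); 13 March 1930 (Thu); 15 April 1930 (Tue); 2 August 1930 (Sat); 7 August 1930 (Thu); 17 August 1930 (Sun).
4 of the 7 holidays fall on weekdays; the rest are weekends and were already excluded.
Business days: 163 − 4 = 159.

159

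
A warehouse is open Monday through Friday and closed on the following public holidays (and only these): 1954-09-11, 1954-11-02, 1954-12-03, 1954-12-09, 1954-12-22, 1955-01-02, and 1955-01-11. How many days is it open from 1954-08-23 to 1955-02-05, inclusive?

1954-08-23 is a Monday.
From 1954-08-23 to 1955-02-05 is 167 days inclusive.
167 = 7 × 23 + 6, so there are 23 full weeks plus 6 extra days.
Each full week contributes 5 weekdays (Mon–Fri): 23 × 5 = 115.
The 6 extra days are Mon, Tue, Wed, Thu, Fri, Sat — 5 of them qualify.
Total: 115 + 5 = 120.
Holidays: 1954-09-11 (Sat); 1954-11-02 (Tue); 1954-12-03 (Fri); 1954-12-09 (Thu); 1954-12-22 (Wed); 1955-01-02 (Sun); 1955-01-11 (Tue).
5 of the 7 holidays fall on weekdays; the rest are weekends and were already excluded.
Business days: 120 − 5 = 115.

115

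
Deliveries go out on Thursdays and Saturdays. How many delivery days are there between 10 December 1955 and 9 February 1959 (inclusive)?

10 December 1955 is a Saturday.
The range spans 1158 days (inclusive of both endpoints).
1158 = 7 × 165 + 3, so there are 165 full weeks plus 3 extra days.
Each full week contributes 2 days from the set (Thu, Sat): 165 × 2 = 330.
The 3 extra days are Saturday, Sunday, Monday — 1 of them qualifies.
Total: 330 + 1 = 331.

331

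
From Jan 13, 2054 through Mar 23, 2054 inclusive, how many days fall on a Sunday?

Jan 13, 2054 is a Tuesday.
That's 70 days from start to end, counting both.
70 = 7 × 10, so the span is exactly 10 full weeks.
Each full week contributes one Sunday: 10 so far.
Total: 10.

10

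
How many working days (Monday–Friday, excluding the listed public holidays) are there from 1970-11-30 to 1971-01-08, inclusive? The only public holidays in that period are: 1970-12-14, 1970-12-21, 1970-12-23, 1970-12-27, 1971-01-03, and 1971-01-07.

26

1970-11-30 is a Monday.
The range spans 40 days (inclusive of both endpoints).
40 = 7 × 5 + 5, so there are 5 full weeks plus 5 extra days.
Each full week contributes 5 weekdays (Mon–Fri): 5 × 5 = 25.
The 5 extra days are Monday, Tuesday, Wednesday, Thursday, Friday — 5 of them qualify.
Total: 25 + 5 = 30.
Holidays: 1970-12-14 (Mon); 1970-12-21 (Mon); 1970-12-23 (Wed); 1970-12-27 (Sun); 1971-01-03 (Sun); 1971-01-07 (Thu).
4 of the 6 holidays fall on weekdays; the rest are weekends and were already excluded.
Business days: 30 − 4 = 26.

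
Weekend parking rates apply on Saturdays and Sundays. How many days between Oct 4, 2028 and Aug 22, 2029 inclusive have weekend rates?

Oct 4, 2028 is a Wednesday.
From Oct 4, 2028 to Aug 22, 2029 is 323 days inclusive.
323 = 7 × 46 + 1, so there are 46 full weeks plus 1 extra day.
Each full week contributes 2 weekend days (Sat, Sun): 46 × 2 = 92.
The 1 extra day is Wed — none qualify.
Total: 92 + 0 = 92.

92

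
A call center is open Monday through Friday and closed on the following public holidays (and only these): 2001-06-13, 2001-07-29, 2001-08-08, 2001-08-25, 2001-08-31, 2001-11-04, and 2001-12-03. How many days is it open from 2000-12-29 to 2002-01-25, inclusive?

277 working days

2000-12-29 is a Friday.
The range spans 393 days (inclusive of both endpoints).
393 = 7 × 56 + 1, so there are 56 full weeks plus 1 extra day.
Each full week contributes 5 weekdays (Mon–Fri): 56 × 5 = 280.
The 1 extra day is Friday — 1 of them qualifies.
Total: 280 + 1 = 281.
Holidays: 2001-06-13 (Wed); 2001-07-29 (Sun); 2001-08-08 (Wed); 2001-08-25 (Sat); 2001-08-31 (Fri); 2001-11-04 (Sun); 2001-12-03 (Mon).
4 of the 7 holidays fall on weekdays; the rest are weekends and were already excluded.
Business days: 281 − 4 = 277.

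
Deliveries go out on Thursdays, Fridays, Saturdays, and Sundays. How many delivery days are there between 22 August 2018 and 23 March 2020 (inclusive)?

332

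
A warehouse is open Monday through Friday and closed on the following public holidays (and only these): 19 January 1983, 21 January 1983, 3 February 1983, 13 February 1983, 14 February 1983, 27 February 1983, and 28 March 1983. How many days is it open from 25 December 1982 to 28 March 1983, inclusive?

25 December 1982 is a Saturday.
The range spans 94 days (inclusive of both endpoints).
94 = 7 × 13 + 3, so there are 13 full weeks plus 3 extra days.
Each full week contributes 5 weekdays (Mon–Fri): 13 × 5 = 65.
The 3 extra days are Sat, Sun, Mon — 1 of them qualifies.
Total: 65 + 1 = 66.
Holidays: 19 January 1983 (Wed); 21 January 1983 (Fri); 3 February 1983 (Thu); 13 February 1983 (Sun); 14 February 1983 (Mon); 27 February 1983 (Sun); 28 March 1983 (Mon).
5 of the 7 holidays fall on weekdays; the rest are weekends and were already excluded.
Business days: 66 − 5 = 61.

61 working days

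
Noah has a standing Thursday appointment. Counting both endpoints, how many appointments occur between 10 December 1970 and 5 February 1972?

10 December 1970 is a Thursday.
From 10 December 1970 to 5 February 1972 is 423 days inclusive.
423 = 7 × 60 + 3, so there are 60 full weeks plus 3 extra days.
Each full week contributes one Thursday: 60 so far.
The 3 extra days are Thu, Fri, Sat — 1 of them qualifies.
Total: 60 + 1 = 61.

61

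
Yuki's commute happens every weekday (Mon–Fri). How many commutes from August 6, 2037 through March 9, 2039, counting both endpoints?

August 6, 2037 is a Thursday.
That's 581 days from start to end, counting both.
581 = 7 × 83, so the span is exactly 83 full weeks.
Each full week contributes 5 weekdays (Mon–Fri): 83 × 5 = 415.
Total: 415.

415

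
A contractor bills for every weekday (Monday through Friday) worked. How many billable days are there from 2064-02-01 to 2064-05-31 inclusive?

2064-02-01 is a Friday.
The range spans 121 days (inclusive of both endpoints).
121 = 7 × 17 + 2, so there are 17 full weeks plus 2 extra days.
Each full week contributes 5 weekdays (Mon–Fri): 17 × 5 = 85.
The 2 extra days are Friday, Saturday — 1 of them qualifies.
Total: 85 + 1 = 86.

86 weekdays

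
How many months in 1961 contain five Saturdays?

A month has five Saturdays exactly when Saturday falls within its first (length − 28) days.
Jan: 31 days, starts Sun → 5 of Sun, Mon, Tue
Feb: 28 days, starts Wed → 5 of (none)
Mar: 31 days, starts Wed → 5 of Wed, Thu, Fri
Apr: 30 days, starts Sat → 5 of Sat, Sun ✓
May: 31 days, starts Mon → 5 of Mon, Tue, Wed
Jun: 30 days, starts Thu → 5 of Thu, Fri
Jul: 31 days, starts Sat → 5 of Sat, Sun, Mon ✓
Aug: 31 days, starts Tue → 5 of Tue, Wed, Thu
Sep: 30 days, starts Fri → 5 of Fri, Sat ✓
Oct: 31 days, starts Sun → 5 of Sun, Mon, Tue
Nov: 30 days, starts Wed → 5 of Wed, Thu
Dec: 31 days, starts Fri → 5 of Fri, Sat, Sun ✓
Months with five Saturdays: Apr, Jul, Sep, Dec.

4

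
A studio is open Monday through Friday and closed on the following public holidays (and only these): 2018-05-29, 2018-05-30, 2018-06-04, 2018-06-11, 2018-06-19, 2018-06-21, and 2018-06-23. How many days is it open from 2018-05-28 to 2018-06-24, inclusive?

2018-05-28 is a Monday.
That's 28 days from start to end, counting both.
28 = 7 × 4, so the span is exactly 4 full weeks.
Each full week contributes 5 weekdays (Mon–Fri): 4 × 5 = 20.
Total: 20.
Holidays: 2018-05-29 (Tue); 2018-05-30 (Wed); 2018-06-04 (Mon); 2018-06-11 (Mon); 2018-06-19 (Tue); 2018-06-21 (Thu); 2018-06-23 (Sat).
6 of the 7 holidays fall on weekdays; the rest are weekends and were already excluded.
Business days: 20 − 6 = 14.

14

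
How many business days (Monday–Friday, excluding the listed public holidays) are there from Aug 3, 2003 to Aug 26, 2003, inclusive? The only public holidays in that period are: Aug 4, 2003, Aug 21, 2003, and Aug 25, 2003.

Aug 3, 2003 is a Sunday.
That's 24 days from start to end, counting both.
24 = 7 × 3 + 3, so there are 3 full weeks plus 3 extra days.
Each full week contributes 5 weekdays (Mon–Fri): 3 × 5 = 15.
The 3 extra days are Sun, Mon, Tue — 2 of them qualify.
Total: 15 + 2 = 17.
Holidays: Aug 4, 2003 (Mon); Aug 21, 2003 (Thu); Aug 25, 2003 (Mon).
All 3 holidays fall on weekdays, so subtract 3.
Business days: 17 − 3 = 14.

14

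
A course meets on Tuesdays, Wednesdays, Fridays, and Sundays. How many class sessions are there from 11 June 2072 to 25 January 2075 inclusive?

11 June 2072 is a Saturday.
That's 959 days from start to end, counting both.
959 = 7 × 137, so the span is exactly 137 full weeks.
Each full week contributes 4 days from the set (Tue, Wed, Fri, Sun): 137 × 4 = 548.

548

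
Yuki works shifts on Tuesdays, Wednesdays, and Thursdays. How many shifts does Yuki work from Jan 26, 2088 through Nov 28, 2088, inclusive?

132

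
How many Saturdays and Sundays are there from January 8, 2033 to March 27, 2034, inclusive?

January 8, 2033 is a Saturday.
The range spans 444 days (inclusive of both endpoints).
444 = 7 × 63 + 3, so there are 63 full weeks plus 3 extra days.
Each full week contributes 2 weekend days (Sat, Sun): 63 × 2 = 126.
The 3 extra days are Saturday, Sunday, Monday — 2 of them qualify.
Total: 126 + 2 = 128.

128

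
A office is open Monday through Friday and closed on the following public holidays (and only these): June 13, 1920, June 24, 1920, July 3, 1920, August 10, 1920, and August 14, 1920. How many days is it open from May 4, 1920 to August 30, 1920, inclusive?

May 4, 1920 is a Tuesday.
That's 119 days from start to end, counting both.
119 = 7 × 17, so the span is exactly 17 full weeks.
Each full week contributes 5 weekdays (Mon–Fri): 17 × 5 = 85.
Holidays: June 13, 1920 (Sun); June 24, 1920 (Thu); July 3, 1920 (Sat); August 10, 1920 (Tue); August 14, 1920 (Sat).
2 of the 5 holidays fall on weekdays; the rest are weekends and were already excluded.
Business days: 85 − 2 = 83.

83 working days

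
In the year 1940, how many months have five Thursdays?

4

A month has five Thursdays exactly when Thursday falls within its first (length − 28) days.
Jan: 31 days, starts Mon → 5 of Mon, Tue, Wed
Feb: 29 days, starts Thu → 5 of Thu ✓
Mar: 31 days, starts Fri → 5 of Fri, Sat, Sun
Apr: 30 days, starts Mon → 5 of Mon, Tue
May: 31 days, starts Wed → 5 of Wed, Thu, Fri ✓
Jun: 30 days, starts Sat → 5 of Sat, Sun
Jul: 31 days, starts Mon → 5 of Mon, Tue, Wed
Aug: 31 days, starts Thu → 5 of Thu, Fri, Sat ✓
Sep: 30 days, starts Sun → 5 of Sun, Mon
Oct: 31 days, starts Tue → 5 of Tue, Wed, Thu ✓
Nov: 30 days, starts Fri → 5 of Fri, Sat
Dec: 31 days, starts Sun → 5 of Sun, Mon, Tue
Months with five Thursdays: Feb, May, Aug, Oct.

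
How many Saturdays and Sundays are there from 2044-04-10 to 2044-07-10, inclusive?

2044-04-10 is a Sunday.
That's 92 days from start to end, counting both.
92 = 7 × 13 + 1, so there are 13 full weeks plus 1 extra day.
Each full week contributes 2 weekend days (Sat, Sun): 13 × 2 = 26.
The 1 extra day is Sunday — 1 of them qualifies.
Total: 26 + 1 = 27.

27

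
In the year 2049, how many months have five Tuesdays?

4

A month has five Tuesdays exactly when Tuesday falls within its first (length − 28) days.
Jan: 31 days, starts Fri → 5 of Fri, Sat, Sun
Feb: 28 days, starts Mon → 5 of (none)
Mar: 31 days, starts Mon → 5 of Mon, Tue, Wed ✓
Apr: 30 days, starts Thu → 5 of Thu, Fri
May: 31 days, starts Sat → 5 of Sat, Sun, Mon
Jun: 30 days, starts Tue → 5 of Tue, Wed ✓
Jul: 31 days, starts Thu → 5 of Thu, Fri, Sat
Aug: 31 days, starts Sun → 5 of Sun, Mon, Tue ✓
Sep: 30 days, starts Wed → 5 of Wed, Thu
Oct: 31 days, starts Fri → 5 of Fri, Sat, Sun
Nov: 30 days, starts Mon → 5 of Mon, Tue ✓
Dec: 31 days, starts Wed → 5 of Wed, Thu, Fri
Months with five Tuesdays: Mar, Jun, Aug, Nov.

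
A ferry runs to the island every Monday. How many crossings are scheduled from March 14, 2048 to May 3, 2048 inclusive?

7 Mondays

March 14, 2048 is a Saturday.
From March 14, 2048 to May 3, 2048 is 51 days inclusive.
51 = 7 × 7 + 2, so there are 7 full weeks plus 2 extra days.
Each full week contributes one Monday: 7 so far.
The 2 extra days are Saturday, Sunday — none qualify.
Total: 7 + 0 = 7.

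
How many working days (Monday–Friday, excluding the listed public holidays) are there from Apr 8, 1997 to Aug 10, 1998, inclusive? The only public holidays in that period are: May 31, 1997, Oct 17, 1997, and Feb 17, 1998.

348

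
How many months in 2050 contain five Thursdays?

4

A month has five Thursdays exactly when Thursday falls within its first (length − 28) days.
Jan: 31 days, starts Sat → 5 of Sat, Sun, Mon
Feb: 28 days, starts Tue → 5 of (none)
Mar: 31 days, starts Tue → 5 of Tue, Wed, Thu ✓
Apr: 30 days, starts Fri → 5 of Fri, Sat
May: 31 days, starts Sun → 5 of Sun, Mon, Tue
Jun: 30 days, starts Wed → 5 of Wed, Thu ✓
Jul: 31 days, starts Fri → 5 of Fri, Sat, Sun
Aug: 31 days, starts Mon → 5 of Mon, Tue, Wed
Sep: 30 days, starts Thu → 5 of Thu, Fri ✓
Oct: 31 days, starts Sat → 5 of Sat, Sun, Mon
Nov: 30 days, starts Tue → 5 of Tue, Wed
Dec: 31 days, starts Thu → 5 of Thu, Fri, Sat ✓
Months with five Thursdays: Mar, Jun, Sep, Dec.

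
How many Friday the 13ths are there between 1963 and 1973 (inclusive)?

18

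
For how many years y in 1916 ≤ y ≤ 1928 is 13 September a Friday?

Day of week of September 13 in each year:
1916: Wed, 1917: Thu, 1918: Fri ✓, 1919: Sat, 1920: Mon, 1921: Tue, 1922: Wed, 1923: Thu, 1924: Sat, 1925: Sun, 1926: Mon, 1927: Tue, 1928: Thu
Fridays: 1918.

1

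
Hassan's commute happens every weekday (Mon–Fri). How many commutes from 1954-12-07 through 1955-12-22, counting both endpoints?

273

1954-12-07 is a Tuesday.
The range spans 381 days (inclusive of both endpoints).
381 = 7 × 54 + 3, so there are 54 full weeks plus 3 extra days.
Each full week contributes 5 weekdays (Mon–Fri): 54 × 5 = 270.
The 3 extra days are Tuesday, Wednesday, Thursday — 3 of them qualify.
Total: 270 + 3 = 273.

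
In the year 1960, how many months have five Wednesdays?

A month has five Wednesdays exactly when Wednesday falls within its first (length − 28) days.
Jan: 31 days, starts Fri → 5 of Fri, Sat, Sun
Feb: 29 days, starts Mon → 5 of Mon
Mar: 31 days, starts Tue → 5 of Tue, Wed, Thu ✓
Apr: 30 days, starts Fri → 5 of Fri, Sat
May: 31 days, starts Sun → 5 of Sun, Mon, Tue
Jun: 30 days, starts Wed → 5 of Wed, Thu ✓
Jul: 31 days, starts Fri → 5 of Fri, Sat, Sun
Aug: 31 days, starts Mon → 5 of Mon, Tue, Wed ✓
Sep: 30 days, starts Thu → 5 of Thu, Fri
Oct: 31 days, starts Sat → 5 of Sat, Sun, Mon
Nov: 30 days, starts Tue → 5 of Tue, Wed ✓
Dec: 31 days, starts Thu → 5 of Thu, Fri, Sat
Months with five Wednesdays: Mar, Jun, Aug, Nov.

4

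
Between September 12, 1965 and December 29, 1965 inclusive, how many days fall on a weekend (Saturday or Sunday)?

31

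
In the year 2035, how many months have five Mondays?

A month has five Mondays exactly when Monday falls within its first (length − 28) days.
Jan: 31 days, starts Mon → 5 of Mon, Tue, Wed ✓
Feb: 28 days, starts Thu → 5 of (none)
Mar: 31 days, starts Thu → 5 of Thu, Fri, Sat
Apr: 30 days, starts Sun → 5 of Sun, Mon ✓
May: 31 days, starts Tue → 5 of Tue, Wed, Thu
Jun: 30 days, starts Fri → 5 of Fri, Sat
Jul: 31 days, starts Sun → 5 of Sun, Mon, Tue ✓
Aug: 31 days, starts Wed → 5 of Wed, Thu, Fri
Sep: 30 days, starts Sat → 5 of Sat, Sun
Oct: 31 days, starts Mon → 5 of Mon, Tue, Wed ✓
Nov: 30 days, starts Thu → 5 of Thu, Fri
Dec: 31 days, starts Sat → 5 of Sat, Sun, Mon ✓
Months with five Mondays: Jan, Apr, Jul, Oct, Dec.

5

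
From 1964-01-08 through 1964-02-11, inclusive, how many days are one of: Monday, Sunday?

10

1964-01-08 is a Wednesday.
The range spans 35 days (inclusive of both endpoints).
35 = 7 × 5, so the span is exactly 5 full weeks.
Each full week contributes 2 days from the set (Mon, Sun): 5 × 2 = 10.
Total: 10.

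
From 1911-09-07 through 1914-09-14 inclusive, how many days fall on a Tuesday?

1911-09-07 is a Thursday.
The range spans 1104 days (inclusive of both endpoints).
1104 = 7 × 157 + 5, so there are 157 full weeks plus 5 extra days.
Each full week contributes one Tuesday: 157 so far.
The 5 extra days are Thursday, Friday, Saturday, Sunday, Monday — none qualify.
Total: 157 + 0 = 157.

157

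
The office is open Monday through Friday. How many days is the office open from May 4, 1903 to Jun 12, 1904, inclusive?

May 4, 1903 is a Monday.
From May 4, 1903 to Jun 12, 1904 is 406 days inclusive.
406 = 7 × 58, so the span is exactly 58 full weeks.
Each full week contributes 5 weekdays (Mon–Fri): 58 × 5 = 290.

290 weekdays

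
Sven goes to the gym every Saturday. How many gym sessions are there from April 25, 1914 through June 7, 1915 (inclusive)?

59

April 25, 1914 is a Saturday.
The range spans 409 days (inclusive of both endpoints).
409 = 7 × 58 + 3, so there are 58 full weeks plus 3 extra days.
Each full week contributes one Saturday: 58 so far.
The 3 extra days are Sat, Sun, Mon — 1 of them qualifies.
Total: 58 + 1 = 59.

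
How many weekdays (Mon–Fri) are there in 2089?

January 1, 2089 is a Saturday.
That's 365 days from start to end, counting both.
365 = 7 × 52 + 1, so there are 52 full weeks plus 1 extra day.
Each full week contributes 5 weekdays (Mon–Fri): 52 × 5 = 260.
The 1 extra day is Sat — none qualify.
Total: 260 + 0 = 260.

260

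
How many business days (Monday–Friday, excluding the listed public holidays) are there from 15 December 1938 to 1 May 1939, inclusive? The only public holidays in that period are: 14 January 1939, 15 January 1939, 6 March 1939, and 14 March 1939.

15 December 1938 is a Thursday.
That's 138 days from start to end, counting both.
138 = 7 × 19 + 5, so there are 19 full weeks plus 5 extra days.
Each full week contributes 5 weekdays (Mon–Fri): 19 × 5 = 95.
The 5 extra days are Thu, Fri, Sat, Sun, Mon — 3 of them qualify.
Total: 95 + 3 = 98.
Holidays: 14 January 1939 (Sat); 15 January 1939 (Sun); 6 March 1939 (Mon); 14 March 1939 (Tue).
2 of the 4 holidays fall on weekdays; the rest are weekends and were already excluded.
Business days: 98 − 2 = 96.

96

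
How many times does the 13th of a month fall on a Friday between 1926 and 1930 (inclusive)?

Friday-the-13ths by year:
1926: Aug
1927: May
1928: Jan, Apr, Jul
1929: Sep, Dec
1930: Jun

8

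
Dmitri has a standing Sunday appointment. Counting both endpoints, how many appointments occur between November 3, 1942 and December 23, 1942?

7 Sundays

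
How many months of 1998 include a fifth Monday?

4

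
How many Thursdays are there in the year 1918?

52

1918-01-01 is a Tuesday.
The range spans 365 days (inclusive of both endpoints).
365 = 7 × 52 + 1, so there are 52 full weeks plus 1 extra day.
Each full week contributes one Thursday: 52 so far.
The 1 extra day is Tue — none qualify.
Total: 52 + 0 = 52.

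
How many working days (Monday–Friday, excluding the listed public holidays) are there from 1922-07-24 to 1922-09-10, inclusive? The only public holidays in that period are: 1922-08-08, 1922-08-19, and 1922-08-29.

1922-07-24 is a Monday.
That's 49 days from start to end, counting both.
49 = 7 × 7, so the span is exactly 7 full weeks.
Each full week contributes 5 weekdays (Mon–Fri): 7 × 5 = 35.
Holidays: 1922-08-08 (Tue); 1922-08-19 (Sat); 1922-08-29 (Tue).
2 of the 3 holidays fall on weekdays; the rest are weekends and were already excluded.
Business days: 35 − 2 = 33.

33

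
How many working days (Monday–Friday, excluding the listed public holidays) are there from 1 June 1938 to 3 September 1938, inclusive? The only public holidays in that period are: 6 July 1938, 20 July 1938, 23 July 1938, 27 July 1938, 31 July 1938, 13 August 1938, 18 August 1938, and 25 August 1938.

63 working days

1 June 1938 is a Wednesday.
The range spans 95 days (inclusive of both endpoints).
95 = 7 × 13 + 4, so there are 13 full weeks plus 4 extra days.
Each full week contributes 5 weekdays (Mon–Fri): 13 × 5 = 65.
The 4 extra days are Wed, Thu, Fri, Sat — 3 of them qualify.
Total: 65 + 3 = 68.
Holidays: 6 July 1938 (Wed); 20 July 1938 (Wed); 23 July 1938 (Sat); 27 July 1938 (Wed); 31 July 1938 (Sun); 13 August 1938 (Sat); 18 August 1938 (Thu); 25 August 1938 (Thu).
5 of the 8 holidays fall on weekdays; the rest are weekends and were already excluded.
Business days: 68 − 5 = 63.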